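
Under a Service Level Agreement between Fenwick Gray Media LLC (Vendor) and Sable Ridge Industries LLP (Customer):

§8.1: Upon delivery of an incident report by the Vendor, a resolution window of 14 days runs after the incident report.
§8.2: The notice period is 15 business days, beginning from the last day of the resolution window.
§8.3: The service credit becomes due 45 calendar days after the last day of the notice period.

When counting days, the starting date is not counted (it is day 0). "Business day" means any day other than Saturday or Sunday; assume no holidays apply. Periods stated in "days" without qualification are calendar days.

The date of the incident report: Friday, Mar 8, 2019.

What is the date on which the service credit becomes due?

May 27, 2019

The last day of the resolution window: 14 calendar days after Mar 8, 2019 is Mar 22, 2019.
The last day of the notice period: counting 15 business days from Friday, Mar 22, 2019 (Mar 25, Mar 26, Mar 27, Mar 28, …, Apr 10, Apr 11, Apr 12, skipping weekends) reaches Friday, Apr 12, 2019.
The date on which the service credit becomes due: 45 calendar days after Apr 12, 2019 is May 27, 2019.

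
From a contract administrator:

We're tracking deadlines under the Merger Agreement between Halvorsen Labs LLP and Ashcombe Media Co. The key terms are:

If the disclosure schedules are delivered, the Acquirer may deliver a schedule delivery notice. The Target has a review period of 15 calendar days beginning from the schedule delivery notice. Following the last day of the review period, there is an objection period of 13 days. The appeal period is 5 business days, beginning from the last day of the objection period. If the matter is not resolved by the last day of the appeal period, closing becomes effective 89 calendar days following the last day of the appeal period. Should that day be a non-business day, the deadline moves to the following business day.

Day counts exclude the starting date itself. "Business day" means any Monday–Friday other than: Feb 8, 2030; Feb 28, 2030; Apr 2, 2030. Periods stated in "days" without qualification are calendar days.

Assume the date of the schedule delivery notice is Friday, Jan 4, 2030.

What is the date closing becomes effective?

May 13, 2030

The last day of the review period: 15 calendar days after Jan 4, 2030 is Jan 19, 2030.
The last day of the objection period: 13 calendar days after Jan 19, 2030 is Feb 1, 2030.
From Friday, Feb 1, 2030, 5 business days (Feb 4, Feb 5, Feb 6, Feb 7, Feb 11, skipping weekends and the listed holiday on Feb 8) brings us to Monday, Feb 11, 2030, which is the last day of the appeal period.
Adding 89 calendar days to Feb 11, 2030 gives May 11, 2030, which is the date closing becomes effective. That falls on a Saturday, so it rolls to the next business day, Monday, May 13, 2030.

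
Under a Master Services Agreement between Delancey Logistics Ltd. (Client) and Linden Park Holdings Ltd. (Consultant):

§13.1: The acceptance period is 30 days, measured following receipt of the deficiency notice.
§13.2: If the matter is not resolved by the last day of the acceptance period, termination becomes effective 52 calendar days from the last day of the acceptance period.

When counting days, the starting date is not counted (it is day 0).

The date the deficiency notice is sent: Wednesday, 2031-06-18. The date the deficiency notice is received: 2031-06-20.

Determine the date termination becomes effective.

The last day of the acceptance period: 30 calendar days after 2031-06-20 is 2031-07-20.
Adding 52 calendar days to 2031-07-20 gives 2031-09-10, which is the date termination becomes effective.

2031-09-10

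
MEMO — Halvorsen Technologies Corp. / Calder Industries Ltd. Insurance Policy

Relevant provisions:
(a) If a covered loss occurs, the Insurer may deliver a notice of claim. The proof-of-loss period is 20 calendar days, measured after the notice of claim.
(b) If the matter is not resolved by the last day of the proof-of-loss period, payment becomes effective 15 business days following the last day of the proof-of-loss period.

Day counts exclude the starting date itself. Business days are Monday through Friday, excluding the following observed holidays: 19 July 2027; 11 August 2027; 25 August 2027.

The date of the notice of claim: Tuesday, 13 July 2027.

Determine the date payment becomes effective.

Adding 20 calendar days to 13 July 2027 gives 2 August 2027, which is the last day of the proof-of-loss period.
From Monday, 2 August 2027, 15 business days (Aug 3, Aug 4, Aug 5, Aug 6, …, Aug 20, Aug 23, Aug 24, skipping weekends and the listed holiday on Aug 11) brings us to Tuesday, 24 August 2027, which is the date payment becomes effective.

24 August 2027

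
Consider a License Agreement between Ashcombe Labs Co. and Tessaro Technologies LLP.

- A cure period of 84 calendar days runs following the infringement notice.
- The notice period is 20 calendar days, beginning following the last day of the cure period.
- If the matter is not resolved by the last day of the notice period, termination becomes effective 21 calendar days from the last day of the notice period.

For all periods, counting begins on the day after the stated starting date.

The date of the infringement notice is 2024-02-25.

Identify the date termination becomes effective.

The last day of the cure period: 2024-02-25 + 84 days = 2024-05-19.
The last day of the notice period: 20 calendar days after 2024-05-19 is 2024-06-08.
Adding 21 calendar days to 2024-06-08 gives 2024-06-29, which is the date termination becomes effective.

2024-06-29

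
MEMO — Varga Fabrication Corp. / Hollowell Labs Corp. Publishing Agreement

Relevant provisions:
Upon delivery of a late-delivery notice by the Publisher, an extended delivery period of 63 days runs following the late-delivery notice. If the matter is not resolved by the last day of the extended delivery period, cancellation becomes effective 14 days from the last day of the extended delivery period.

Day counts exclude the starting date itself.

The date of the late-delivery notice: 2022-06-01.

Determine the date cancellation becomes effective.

Adding 63 calendar days to 2022-06-01 gives 2022-08-03, which is the last day of the extended delivery period.
Adding 14 calendar days to 2022-08-03 gives 2022-08-17, which is the date cancellation becomes effective.

2022-08-17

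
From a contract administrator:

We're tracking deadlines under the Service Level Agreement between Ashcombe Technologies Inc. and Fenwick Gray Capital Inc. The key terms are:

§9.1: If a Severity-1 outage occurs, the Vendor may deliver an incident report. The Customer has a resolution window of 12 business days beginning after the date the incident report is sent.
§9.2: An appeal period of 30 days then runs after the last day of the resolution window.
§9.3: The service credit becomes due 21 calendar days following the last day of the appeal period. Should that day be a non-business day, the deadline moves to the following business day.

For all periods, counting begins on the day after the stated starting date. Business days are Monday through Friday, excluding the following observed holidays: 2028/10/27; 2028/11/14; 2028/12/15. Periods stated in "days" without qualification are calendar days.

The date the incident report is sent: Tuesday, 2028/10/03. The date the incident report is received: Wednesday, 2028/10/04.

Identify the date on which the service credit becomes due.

2028/12/11

From Tuesday, 2028/10/03, 12 business days (Oct 4, Oct 5, Oct 6, Oct 9, …, Oct 17, Oct 18, Oct 19, skipping weekends) brings us to Thursday, 2028/10/19, which is the last day of the resolution window.
The last day of the appeal period: 2028/10/19 + 30 days = 2028/11/18.
Adding 21 calendar days to 2028/11/18 gives 2028/12/09, which is the date on which the service credit becomes due. That falls on a Saturday, so it rolls to the next business day, Monday, 2028/12/11.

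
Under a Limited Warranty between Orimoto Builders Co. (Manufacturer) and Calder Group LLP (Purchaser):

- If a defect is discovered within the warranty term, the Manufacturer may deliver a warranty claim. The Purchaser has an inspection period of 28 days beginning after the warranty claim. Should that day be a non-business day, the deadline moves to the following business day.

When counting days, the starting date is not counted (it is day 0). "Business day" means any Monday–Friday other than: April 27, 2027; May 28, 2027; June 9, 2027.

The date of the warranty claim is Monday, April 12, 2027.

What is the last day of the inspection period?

Adding 28 calendar days to April 12, 2027 gives May 10, 2027, which is the last day of the inspection period. May 10, 2027 is a Monday and is not a listed holiday, so no roll-forward applies.

May 10, 2027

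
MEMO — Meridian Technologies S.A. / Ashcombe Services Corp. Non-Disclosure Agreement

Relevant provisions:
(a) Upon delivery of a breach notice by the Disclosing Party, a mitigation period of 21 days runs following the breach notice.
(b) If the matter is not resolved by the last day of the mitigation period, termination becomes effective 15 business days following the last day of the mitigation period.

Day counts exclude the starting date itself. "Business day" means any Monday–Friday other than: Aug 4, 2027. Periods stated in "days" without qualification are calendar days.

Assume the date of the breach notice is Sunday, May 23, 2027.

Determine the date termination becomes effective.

The last day of the mitigation period: 21 calendar days after May 23, 2027 is Jun 13, 2027.
From Sunday, Jun 13, 2027, 15 business days (Jun 14, Jun 15, Jun 16, Jun 17, …, Jun 30, Jul 1, Jul 2, skipping weekends) brings us to Friday, Jul 2, 2027, which is the date termination becomes effective.

Jul 2, 2027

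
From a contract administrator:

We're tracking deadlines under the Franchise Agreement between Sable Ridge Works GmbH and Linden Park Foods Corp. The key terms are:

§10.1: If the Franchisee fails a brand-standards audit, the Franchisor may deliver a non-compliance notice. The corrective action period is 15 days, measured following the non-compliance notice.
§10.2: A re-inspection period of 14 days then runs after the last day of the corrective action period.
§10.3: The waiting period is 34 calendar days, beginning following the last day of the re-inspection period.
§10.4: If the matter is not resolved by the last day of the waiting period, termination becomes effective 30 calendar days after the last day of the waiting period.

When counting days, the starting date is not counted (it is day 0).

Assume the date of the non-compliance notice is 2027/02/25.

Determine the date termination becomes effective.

Adding 15 calendar days to 2027/02/25 gives 2027/03/12, which is the last day of the corrective action period.
The last day of the re-inspection period: 14 calendar days after 2027/03/12 is 2027/03/26.
The last day of the waiting period: 34 calendar days after 2027/03/26 is 2027/04/29.
Adding 30 calendar days to 2027/04/29 gives 2027/05/29, which is the date termination becomes effective.

2027/05/29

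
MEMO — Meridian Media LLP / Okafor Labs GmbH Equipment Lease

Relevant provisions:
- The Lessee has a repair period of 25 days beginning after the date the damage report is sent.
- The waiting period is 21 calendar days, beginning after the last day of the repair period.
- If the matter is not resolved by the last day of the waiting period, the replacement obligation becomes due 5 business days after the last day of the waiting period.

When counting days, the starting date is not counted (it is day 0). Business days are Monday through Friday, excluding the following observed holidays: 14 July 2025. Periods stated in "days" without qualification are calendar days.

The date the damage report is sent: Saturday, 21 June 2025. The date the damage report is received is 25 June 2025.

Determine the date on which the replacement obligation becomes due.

13 August 2025

The last day of the repair period: 21 June 2025 + 25 days = 16 July 2025.
The last day of the waiting period: 16 July 2025 + 21 days = 6 August 2025.
The date on which the replacement obligation becomes due: counting 5 business days from Wednesday, 6 August 2025 (Aug 7, Aug 8, Aug 11, Aug 12, Aug 13, skipping weekends) reaches Wednesday, 13 August 2025.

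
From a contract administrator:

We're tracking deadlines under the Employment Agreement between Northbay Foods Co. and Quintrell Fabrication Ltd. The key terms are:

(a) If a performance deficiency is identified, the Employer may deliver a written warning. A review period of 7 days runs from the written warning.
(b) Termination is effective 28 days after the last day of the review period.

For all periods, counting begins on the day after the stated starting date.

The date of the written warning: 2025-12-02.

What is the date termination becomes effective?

2026-01-06

The last day of the review period: 7 calendar days after 2025-12-02 is 2025-12-09.
The date termination becomes effective: 28 calendar days after 2025-12-09 is 2026-01-06.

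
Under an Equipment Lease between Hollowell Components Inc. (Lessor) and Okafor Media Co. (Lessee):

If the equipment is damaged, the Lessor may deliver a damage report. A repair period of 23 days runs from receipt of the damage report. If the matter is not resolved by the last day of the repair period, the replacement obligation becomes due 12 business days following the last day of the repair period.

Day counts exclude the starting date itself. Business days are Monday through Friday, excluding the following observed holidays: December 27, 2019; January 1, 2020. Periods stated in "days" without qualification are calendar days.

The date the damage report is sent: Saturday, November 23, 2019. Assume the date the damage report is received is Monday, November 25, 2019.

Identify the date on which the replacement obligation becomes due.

Adding 23 calendar days to November 25, 2019 gives December 18, 2019, which is the last day of the repair period.
From Wednesday, December 18, 2019, 12 business days (Dec 19, Dec 20, Dec 23, Dec 24, …, Jan 3, Jan 6, Jan 7, skipping weekends and the listed holidays on Dec 27, Jan 1) brings us to Tuesday, January 7, 2020, which is the date on which the replacement obligation becomes due.

January 7, 2020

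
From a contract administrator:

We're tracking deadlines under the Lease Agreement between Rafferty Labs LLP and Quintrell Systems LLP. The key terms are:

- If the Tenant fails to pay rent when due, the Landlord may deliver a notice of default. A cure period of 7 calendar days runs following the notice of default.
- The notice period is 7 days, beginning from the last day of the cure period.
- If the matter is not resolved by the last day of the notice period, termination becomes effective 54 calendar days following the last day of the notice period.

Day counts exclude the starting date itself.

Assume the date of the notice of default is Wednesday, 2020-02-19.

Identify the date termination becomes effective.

2020-04-27

The last day of the cure period: 7 calendar days after 2020-02-19 is 2020-02-26.
The last day of the notice period: 2020-02-26 + 7 days = 2020-03-04.
The date termination becomes effective: 54 calendar days after 2020-03-04 is 2020-04-27.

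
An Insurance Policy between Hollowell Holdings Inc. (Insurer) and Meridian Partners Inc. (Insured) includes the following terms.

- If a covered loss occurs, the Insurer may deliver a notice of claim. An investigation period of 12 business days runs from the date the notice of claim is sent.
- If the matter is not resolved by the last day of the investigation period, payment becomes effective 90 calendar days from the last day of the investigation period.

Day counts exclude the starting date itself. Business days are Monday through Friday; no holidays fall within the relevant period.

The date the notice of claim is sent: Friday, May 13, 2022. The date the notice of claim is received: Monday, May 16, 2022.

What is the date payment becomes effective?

Aug 29, 2022

From Friday, May 13, 2022, 12 business days (May 16, May 17, May 18, May 19, …, May 27, May 30, May 31, skipping weekends) brings us to Tuesday, May 31, 2022, which is the last day of the investigation period.
Adding 90 calendar days to May 31, 2022 gives Aug 29, 2022, which is the date payment becomes effective.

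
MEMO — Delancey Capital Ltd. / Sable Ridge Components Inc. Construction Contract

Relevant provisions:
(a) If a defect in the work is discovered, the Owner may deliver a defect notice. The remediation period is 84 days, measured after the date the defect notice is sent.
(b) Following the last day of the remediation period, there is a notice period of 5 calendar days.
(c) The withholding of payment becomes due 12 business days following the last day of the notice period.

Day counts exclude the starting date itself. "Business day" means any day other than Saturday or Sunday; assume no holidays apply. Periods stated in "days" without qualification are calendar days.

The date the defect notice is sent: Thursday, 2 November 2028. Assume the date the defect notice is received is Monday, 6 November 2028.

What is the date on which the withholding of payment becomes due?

15 February 2029

The last day of the remediation period: 2 November 2028 + 84 days = 25 January 2029.
The last day of the notice period: 5 calendar days after 25 January 2029 is 30 January 2029.
The date on which the withholding of payment becomes due: 12 business days after Tuesday, 30 January 2029, skipping weekends — Jan 31, Feb 1, Feb 2, Feb 5, …, Feb 13, Feb 14, Feb 15 — lands on Thursday, 15 February 2029.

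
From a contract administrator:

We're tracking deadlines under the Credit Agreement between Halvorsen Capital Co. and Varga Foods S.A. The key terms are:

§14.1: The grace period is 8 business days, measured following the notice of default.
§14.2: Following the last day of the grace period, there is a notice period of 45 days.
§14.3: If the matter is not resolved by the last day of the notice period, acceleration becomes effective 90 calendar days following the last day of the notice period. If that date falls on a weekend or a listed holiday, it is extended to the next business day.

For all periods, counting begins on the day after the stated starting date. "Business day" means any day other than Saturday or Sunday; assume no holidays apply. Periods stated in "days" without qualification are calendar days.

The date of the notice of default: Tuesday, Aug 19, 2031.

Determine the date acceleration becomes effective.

Jan 12, 2032

The last day of the grace period: 8 business days after Tuesday, Aug 19, 2031, skipping weekends — Aug 20, Aug 21, Aug 22, Aug 25, Aug 26, Aug 27, Aug 28, Aug 29 — lands on Friday, Aug 29, 2031.
The last day of the notice period: Aug 29, 2031 + 45 days = Oct 13, 2031.
The date acceleration becomes effective: 90 calendar days after Oct 13, 2031 is Jan 11, 2032. That falls on a Sunday, so it rolls to the next business day, Monday, Jan 12, 2032.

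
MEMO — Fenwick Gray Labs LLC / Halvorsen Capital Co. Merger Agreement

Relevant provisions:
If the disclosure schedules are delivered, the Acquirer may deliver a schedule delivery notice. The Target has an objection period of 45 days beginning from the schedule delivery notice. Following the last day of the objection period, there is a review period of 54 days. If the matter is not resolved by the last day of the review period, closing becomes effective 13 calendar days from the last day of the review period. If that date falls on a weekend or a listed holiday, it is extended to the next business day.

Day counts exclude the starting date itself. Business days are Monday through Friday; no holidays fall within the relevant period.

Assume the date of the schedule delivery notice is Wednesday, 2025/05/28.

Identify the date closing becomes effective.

The last day of the objection period: 45 calendar days after 2025/05/28 is 2025/07/12.
The last day of the review period: 2025/07/12 + 54 days = 2025/09/04.
Adding 13 calendar days to 2025/09/04 gives 2025/09/17, which is the date closing becomes effective. 2025/09/17 is a Wednesday, so no roll-forward applies.

2025/09/17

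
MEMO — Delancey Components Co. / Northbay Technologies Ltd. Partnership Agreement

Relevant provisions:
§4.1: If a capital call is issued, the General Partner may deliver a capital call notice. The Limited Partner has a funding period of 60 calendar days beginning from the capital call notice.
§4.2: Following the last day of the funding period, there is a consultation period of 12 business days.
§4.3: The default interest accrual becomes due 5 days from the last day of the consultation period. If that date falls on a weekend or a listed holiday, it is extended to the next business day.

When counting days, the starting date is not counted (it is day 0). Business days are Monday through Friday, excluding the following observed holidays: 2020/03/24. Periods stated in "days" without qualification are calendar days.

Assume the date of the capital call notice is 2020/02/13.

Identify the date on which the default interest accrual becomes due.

2020/05/04

The last day of the funding period: 2020/02/13 + 60 days = 2020/04/13.
From Monday, 2020/04/13, 12 business days (Apr 14, Apr 15, Apr 16, Apr 17, …, Apr 27, Apr 28, Apr 29, skipping weekends) brings us to Wednesday, 2020/04/29, which is the last day of the consultation period.
The date on which the default interest accrual becomes due: 5 calendar days after 2020/04/29 is 2020/05/04. 2020/05/04 is a Monday and is not a listed holiday, so no roll-forward applies.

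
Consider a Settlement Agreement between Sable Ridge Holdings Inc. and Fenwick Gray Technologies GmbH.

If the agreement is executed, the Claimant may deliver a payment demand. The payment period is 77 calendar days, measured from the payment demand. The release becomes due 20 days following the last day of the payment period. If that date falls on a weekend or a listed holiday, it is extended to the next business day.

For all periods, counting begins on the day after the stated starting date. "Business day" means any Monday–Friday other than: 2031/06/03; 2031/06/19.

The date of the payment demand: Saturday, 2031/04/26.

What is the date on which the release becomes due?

2031/08/01

Adding 77 calendar days to 2031/04/26 gives 2031/07/12, which is the last day of the payment period.
Adding 20 calendar days to 2031/07/12 gives 2031/08/01, which is the date on which the release becomes due. 2031/08/01 is a Friday and is not a listed holiday, so no roll-forward applies.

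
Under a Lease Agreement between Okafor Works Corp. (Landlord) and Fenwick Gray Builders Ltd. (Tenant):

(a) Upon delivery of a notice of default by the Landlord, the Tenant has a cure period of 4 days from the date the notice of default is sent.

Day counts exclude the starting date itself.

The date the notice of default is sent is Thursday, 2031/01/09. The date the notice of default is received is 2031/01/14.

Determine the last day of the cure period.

2031/01/13

Adding 4 calendar days to 2031/01/09 gives 2031/01/13, which is the last day of the cure period.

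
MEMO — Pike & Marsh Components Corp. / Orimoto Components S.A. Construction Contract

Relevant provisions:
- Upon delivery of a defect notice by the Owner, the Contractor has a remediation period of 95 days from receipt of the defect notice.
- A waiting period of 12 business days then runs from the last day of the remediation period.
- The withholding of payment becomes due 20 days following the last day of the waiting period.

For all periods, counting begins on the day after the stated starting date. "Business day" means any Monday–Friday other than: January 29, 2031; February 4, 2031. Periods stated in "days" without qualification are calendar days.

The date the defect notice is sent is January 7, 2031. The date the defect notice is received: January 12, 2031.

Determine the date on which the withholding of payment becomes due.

May 25, 2031

The last day of the remediation period: January 12, 2031 + 95 days = April 17, 2031.
From Thursday, April 17, 2031, 12 business days (Apr 18, Apr 21, Apr 22, Apr 23, …, May 1, May 2, May 5, skipping weekends) brings us to Monday, May 5, 2031, which is the last day of the waiting period.
The date on which the withholding of payment becomes due: 20 calendar days after May 5, 2031 is May 25, 2031.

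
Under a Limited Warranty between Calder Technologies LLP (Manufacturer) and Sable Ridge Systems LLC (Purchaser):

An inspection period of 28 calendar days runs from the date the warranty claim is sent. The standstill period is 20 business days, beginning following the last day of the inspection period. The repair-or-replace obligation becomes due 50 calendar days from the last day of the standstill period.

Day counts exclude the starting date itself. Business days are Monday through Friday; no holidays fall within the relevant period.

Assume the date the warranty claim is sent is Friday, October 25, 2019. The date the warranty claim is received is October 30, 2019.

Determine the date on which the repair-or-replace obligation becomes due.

Adding 28 calendar days to October 25, 2019 gives November 22, 2019, which is the last day of the inspection period.
The last day of the standstill period: counting 20 business days from Friday, November 22, 2019 (Nov 25, Nov 26, Nov 27, Nov 28, …, Dec 18, Dec 19, Dec 20, skipping weekends) reaches Friday, December 20, 2019.
The date on which the repair-or-replace obligation becomes due: December 20, 2019 + 50 days = February 8, 2020.

February 8, 2020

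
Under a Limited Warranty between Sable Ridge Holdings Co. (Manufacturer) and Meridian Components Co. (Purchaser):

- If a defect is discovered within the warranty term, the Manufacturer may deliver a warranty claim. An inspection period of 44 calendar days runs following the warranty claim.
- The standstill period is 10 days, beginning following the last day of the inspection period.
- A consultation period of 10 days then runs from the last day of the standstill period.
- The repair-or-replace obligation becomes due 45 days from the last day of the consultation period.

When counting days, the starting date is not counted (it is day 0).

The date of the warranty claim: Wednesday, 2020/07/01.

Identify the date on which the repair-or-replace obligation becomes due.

The last day of the inspection period: 44 calendar days after 2020/07/01 is 2020/08/14.
Adding 10 calendar days to 2020/08/14 gives 2020/08/24, which is the last day of the standstill period.
Adding 10 calendar days to 2020/08/24 gives 2020/09/03, which is the last day of the consultation period.
The date on which the repair-or-replace obligation becomes due: 2020/09/03 + 45 days = 2020/10/18.

2020/10/18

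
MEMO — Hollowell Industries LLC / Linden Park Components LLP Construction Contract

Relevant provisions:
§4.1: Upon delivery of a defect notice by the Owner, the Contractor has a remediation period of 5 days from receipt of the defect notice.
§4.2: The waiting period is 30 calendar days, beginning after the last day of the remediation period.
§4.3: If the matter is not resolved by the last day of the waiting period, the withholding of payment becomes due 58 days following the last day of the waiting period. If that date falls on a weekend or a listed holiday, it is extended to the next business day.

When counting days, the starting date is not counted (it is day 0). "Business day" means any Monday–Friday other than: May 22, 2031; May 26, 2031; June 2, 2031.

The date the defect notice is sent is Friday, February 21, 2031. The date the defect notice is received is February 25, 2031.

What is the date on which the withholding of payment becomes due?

The last day of the remediation period: February 25, 2031 + 5 days = March 2, 2031.
The last day of the waiting period: 30 calendar days after March 2, 2031 is April 1, 2031.
The date on which the withholding of payment becomes due: 58 calendar days after April 1, 2031 is May 29, 2031. May 29, 2031 is a Thursday and is not a listed holiday, so no roll-forward applies.

May 29, 2031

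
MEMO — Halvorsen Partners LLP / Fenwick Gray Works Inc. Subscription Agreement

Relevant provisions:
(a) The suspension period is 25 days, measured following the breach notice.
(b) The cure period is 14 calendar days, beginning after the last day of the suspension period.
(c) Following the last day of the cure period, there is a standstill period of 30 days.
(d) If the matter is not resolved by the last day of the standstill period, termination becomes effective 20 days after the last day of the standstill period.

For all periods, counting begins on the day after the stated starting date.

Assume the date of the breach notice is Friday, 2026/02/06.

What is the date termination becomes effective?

2026/05/06

Adding 25 calendar days to 2026/02/06 gives 2026/03/03, which is the last day of the suspension period.
Adding 14 calendar days to 2026/03/03 gives 2026/03/17, which is the last day of the cure period.
The last day of the standstill period: 30 calendar days after 2026/03/17 is 2026/04/16.
The date termination becomes effective: 2026/04/16 + 20 days = 2026/05/06.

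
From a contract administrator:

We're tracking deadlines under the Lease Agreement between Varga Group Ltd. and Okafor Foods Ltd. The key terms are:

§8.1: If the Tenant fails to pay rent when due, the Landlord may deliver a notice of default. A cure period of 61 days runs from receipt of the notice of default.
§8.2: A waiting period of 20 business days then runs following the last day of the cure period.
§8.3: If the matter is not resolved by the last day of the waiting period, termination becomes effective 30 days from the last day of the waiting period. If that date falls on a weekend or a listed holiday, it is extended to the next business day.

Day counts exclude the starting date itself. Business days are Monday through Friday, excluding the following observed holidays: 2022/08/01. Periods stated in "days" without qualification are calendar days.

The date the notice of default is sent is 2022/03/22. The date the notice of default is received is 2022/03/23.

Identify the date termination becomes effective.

2022/07/20

The last day of the cure period: 2022/03/23 + 61 days = 2022/05/23.
From Monday, 2022/05/23, 20 business days (May 24, May 25, May 26, May 27, …, Jun 16, Jun 17, Jun 20, skipping weekends) brings us to Monday, 2022/06/20, which is the last day of the waiting period.
Adding 30 calendar days to 2022/06/20 gives 2022/07/20, which is the date termination becomes effective. 2022/07/20 is a Wednesday and is not a listed holiday, so no roll-forward applies.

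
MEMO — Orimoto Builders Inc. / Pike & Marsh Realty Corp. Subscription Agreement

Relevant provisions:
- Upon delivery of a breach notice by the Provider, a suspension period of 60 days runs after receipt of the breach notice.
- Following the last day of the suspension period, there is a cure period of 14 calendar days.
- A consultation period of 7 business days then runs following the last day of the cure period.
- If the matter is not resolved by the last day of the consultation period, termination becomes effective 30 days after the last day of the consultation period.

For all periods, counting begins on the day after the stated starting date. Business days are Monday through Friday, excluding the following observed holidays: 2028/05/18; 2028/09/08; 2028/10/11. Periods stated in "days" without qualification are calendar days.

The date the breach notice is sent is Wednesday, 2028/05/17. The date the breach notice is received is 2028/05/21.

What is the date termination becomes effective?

The last day of the suspension period: 60 calendar days after 2028/05/21 is 2028/07/20.
The last day of the cure period: 2028/07/20 + 14 days = 2028/08/03.
The last day of the consultation period: 7 business days after Thursday, 2028/08/03, skipping weekends — Aug 4, Aug 7, Aug 8, Aug 9, Aug 10, Aug 11, Aug 14 — lands on Monday, 2028/08/14.
The date termination becomes effective: 30 calendar days after 2028/08/14 is 2028/09/13.

2028/09/13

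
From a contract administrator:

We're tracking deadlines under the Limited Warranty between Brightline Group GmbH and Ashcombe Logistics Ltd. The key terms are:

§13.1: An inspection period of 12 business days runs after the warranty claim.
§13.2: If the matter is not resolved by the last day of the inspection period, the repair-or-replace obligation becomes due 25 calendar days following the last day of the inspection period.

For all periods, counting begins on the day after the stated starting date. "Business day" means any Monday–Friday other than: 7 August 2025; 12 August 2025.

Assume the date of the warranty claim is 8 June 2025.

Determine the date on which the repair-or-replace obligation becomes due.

19 July 2025

The last day of the inspection period: 12 business days after Sunday, 8 June 2025, skipping weekends — Jun 9, Jun 10, Jun 11, Jun 12, …, Jun 20, Jun 23, Jun 24 — lands on Tuesday, 24 June 2025.
The date on which the repair-or-replace obligation becomes due: 24 June 2025 + 25 days = 19 July 2025.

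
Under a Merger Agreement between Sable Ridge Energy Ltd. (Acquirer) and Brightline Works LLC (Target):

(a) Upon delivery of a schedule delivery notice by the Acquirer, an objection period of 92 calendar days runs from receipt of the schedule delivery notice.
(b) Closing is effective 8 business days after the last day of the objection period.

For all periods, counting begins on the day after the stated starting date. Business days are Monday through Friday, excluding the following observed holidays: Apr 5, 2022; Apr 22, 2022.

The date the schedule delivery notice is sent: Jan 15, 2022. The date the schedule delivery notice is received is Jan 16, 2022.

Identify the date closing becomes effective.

The last day of the objection period: Jan 16, 2022 + 92 days = Apr 18, 2022.
From Monday, Apr 18, 2022, 8 business days (Apr 19, Apr 20, Apr 21, Apr 25, Apr 26, Apr 27, Apr 28, Apr 29, skipping weekends and the listed holiday on Apr 22) brings us to Friday, Apr 29, 2022, which is the date closing becomes effective.

Apr 29, 2022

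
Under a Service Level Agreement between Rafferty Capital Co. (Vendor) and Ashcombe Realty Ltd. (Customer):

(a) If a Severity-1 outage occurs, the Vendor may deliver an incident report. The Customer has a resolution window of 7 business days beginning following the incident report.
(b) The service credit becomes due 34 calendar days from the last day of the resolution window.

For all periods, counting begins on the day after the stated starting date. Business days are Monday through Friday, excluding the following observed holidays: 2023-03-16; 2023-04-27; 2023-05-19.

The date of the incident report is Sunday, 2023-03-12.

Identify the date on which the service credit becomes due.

The last day of the resolution window: counting 7 business days from Sunday, 2023-03-12 (Mar 13, Mar 14, Mar 15, Mar 17, Mar 20, Mar 21, Mar 22, skipping weekends and the listed holiday on Mar 16) reaches Wednesday, 2023-03-22.
The date on which the service credit becomes due: 34 calendar days after 2023-03-22 is 2023-04-25.

2023-04-25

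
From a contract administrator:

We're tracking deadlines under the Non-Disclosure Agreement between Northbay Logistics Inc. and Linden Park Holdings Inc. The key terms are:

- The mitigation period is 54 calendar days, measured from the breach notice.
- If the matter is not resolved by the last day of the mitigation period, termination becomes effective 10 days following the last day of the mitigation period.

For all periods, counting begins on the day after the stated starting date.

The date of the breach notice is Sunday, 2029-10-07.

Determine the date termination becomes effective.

2029-12-10

The last day of the mitigation period: 54 calendar days after 2029-10-07 is 2029-11-30.
The date termination becomes effective: 2029-11-30 + 10 days = 2029-12-10.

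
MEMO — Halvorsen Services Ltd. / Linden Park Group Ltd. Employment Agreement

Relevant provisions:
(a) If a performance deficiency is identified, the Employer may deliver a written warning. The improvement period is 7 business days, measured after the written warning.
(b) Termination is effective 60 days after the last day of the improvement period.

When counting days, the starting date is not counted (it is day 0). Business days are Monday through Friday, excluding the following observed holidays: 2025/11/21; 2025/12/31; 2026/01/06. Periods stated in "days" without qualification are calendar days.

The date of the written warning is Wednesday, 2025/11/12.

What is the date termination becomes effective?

The last day of the improvement period: 7 business days after Wednesday, 2025/11/12, skipping weekends and the listed holiday on Nov 21 — Nov 13, Nov 14, Nov 17, Nov 18, Nov 19, Nov 20, Nov 24 — lands on Monday, 2025/11/24.
The date termination becomes effective: 60 calendar days after 2025/11/24 is 2026/01/23.

2026/01/23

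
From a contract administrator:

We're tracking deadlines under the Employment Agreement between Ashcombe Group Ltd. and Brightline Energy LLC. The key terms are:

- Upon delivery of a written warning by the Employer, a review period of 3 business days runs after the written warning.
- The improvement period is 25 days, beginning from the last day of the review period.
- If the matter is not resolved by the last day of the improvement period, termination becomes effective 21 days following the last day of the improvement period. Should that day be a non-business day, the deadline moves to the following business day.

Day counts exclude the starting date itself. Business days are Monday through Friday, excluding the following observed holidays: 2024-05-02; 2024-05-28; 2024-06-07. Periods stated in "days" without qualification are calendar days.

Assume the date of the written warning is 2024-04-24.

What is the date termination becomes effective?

The last day of the review period: counting 3 business days from Wednesday, 2024-04-24 (Apr 25, Apr 26, Apr 29, skipping weekends) reaches Monday, 2024-04-29.
The last day of the improvement period: 2024-04-29 + 25 days = 2024-05-24.
Adding 21 calendar days to 2024-05-24 gives 2024-06-14, which is the date termination becomes effective. 2024-06-14 is a Friday and is not a listed holiday, so no roll-forward applies.

2024-06-14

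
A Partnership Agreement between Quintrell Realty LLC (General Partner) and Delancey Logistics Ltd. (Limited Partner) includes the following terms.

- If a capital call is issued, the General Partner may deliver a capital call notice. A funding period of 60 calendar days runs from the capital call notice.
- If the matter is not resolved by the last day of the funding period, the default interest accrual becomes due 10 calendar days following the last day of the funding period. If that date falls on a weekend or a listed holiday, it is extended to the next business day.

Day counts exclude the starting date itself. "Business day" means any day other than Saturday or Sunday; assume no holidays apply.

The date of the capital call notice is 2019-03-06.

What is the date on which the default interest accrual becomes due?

2019-05-15

The last day of the funding period: 2019-03-06 + 60 days = 2019-05-05.
The date on which the default interest accrual becomes due: 2019-05-05 + 10 days = 2019-05-15. 2019-05-15 is a Wednesday, so no roll-forward applies.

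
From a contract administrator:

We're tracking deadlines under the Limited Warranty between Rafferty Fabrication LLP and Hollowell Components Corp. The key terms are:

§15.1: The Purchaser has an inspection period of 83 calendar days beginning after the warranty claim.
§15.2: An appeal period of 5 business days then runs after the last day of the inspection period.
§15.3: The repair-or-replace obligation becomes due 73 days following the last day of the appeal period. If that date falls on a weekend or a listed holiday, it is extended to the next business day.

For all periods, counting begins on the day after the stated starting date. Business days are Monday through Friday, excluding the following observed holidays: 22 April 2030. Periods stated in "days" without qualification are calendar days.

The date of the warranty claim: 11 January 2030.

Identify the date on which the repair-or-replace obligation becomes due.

The last day of the inspection period: 11 January 2030 + 83 days = 4 April 2030.
The last day of the appeal period: counting 5 business days from Thursday, 4 April 2030 (Apr 5, Apr 8, Apr 9, Apr 10, Apr 11, skipping weekends) reaches Thursday, 11 April 2030.
The date on which the repair-or-replace obligation becomes due: 11 April 2030 + 73 days = 23 June 2030. That falls on a Sunday, so it rolls to the next business day, Monday, 24 June 2030.

24 June 2030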